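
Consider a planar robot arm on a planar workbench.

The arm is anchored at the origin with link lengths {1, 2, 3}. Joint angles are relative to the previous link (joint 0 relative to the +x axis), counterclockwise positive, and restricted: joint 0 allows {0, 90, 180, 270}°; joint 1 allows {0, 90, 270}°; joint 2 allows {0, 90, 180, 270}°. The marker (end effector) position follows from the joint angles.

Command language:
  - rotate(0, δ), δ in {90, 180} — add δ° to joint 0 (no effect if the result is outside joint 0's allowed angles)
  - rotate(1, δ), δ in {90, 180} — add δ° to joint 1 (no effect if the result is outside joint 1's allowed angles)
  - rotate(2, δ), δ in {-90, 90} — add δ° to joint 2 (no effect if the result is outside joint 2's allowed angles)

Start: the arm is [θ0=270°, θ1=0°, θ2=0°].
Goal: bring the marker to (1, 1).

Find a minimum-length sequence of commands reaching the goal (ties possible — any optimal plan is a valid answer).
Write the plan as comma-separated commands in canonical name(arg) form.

rotate(0, 180), rotate(2, -90), rotate(2, -90), rotate(1, 90)

initial: [θ0=270°, θ1=0°, θ2=0°]
t=1 rotate(0, 180) ⇒ [θ0=90°, θ1=0°, θ2=0°]
t=2 rotate(2, -90) ⇒ [θ0=90°, θ1=0°, θ2=270°]
t=3 rotate(2, -90) ⇒ [θ0=90°, θ1=0°, θ2=180°]
t=4 rotate(1, 90) ⇒ [θ0=90°, θ1=90°, θ2=180°]
minimal: 4 command(s), checked below 4.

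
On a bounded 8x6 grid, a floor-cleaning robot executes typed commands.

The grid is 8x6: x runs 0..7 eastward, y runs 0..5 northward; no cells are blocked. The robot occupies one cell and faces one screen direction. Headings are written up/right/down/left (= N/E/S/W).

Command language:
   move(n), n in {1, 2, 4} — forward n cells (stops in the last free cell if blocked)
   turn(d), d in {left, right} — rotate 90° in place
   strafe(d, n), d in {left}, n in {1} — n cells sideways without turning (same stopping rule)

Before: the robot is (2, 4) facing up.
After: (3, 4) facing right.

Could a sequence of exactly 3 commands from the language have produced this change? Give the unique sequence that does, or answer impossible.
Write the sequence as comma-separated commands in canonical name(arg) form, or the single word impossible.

strafe(left, 1), turn(right), move(2)

key: cell and facing (now E) both changed — the 3 commands mix motion and turning
start: (2, 4) facing up
1. strafe(left, 1) → (1, 4) facing up
2. turn(right) → (1, 4) facing right
3. move(2) → (3, 4) facing right
no other 3-command option fits: unique.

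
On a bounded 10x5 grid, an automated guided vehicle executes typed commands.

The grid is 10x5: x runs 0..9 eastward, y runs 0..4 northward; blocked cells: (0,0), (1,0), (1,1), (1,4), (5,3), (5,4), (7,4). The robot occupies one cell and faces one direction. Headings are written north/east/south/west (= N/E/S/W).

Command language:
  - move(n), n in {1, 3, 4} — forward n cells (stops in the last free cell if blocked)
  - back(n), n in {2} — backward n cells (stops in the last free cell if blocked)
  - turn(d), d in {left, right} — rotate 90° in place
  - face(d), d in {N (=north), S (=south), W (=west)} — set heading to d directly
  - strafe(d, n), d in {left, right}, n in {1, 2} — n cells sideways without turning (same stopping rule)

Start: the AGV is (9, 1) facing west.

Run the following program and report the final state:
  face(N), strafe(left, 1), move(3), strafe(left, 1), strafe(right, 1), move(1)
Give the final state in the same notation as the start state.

(9, 4) facing north

begin: (9, 1) facing west
step 1 (face(N)): (9, 1) facing north
step 2 (strafe(left, 1)): (8, 1) facing north
step 3 (move(3)): (8, 4) facing north
step 4 (strafe(left, 1)): (8, 4) facing north
step 5 (strafe(right, 1)): (9, 4) facing north
step 6 (move(1)): (9, 4) facing north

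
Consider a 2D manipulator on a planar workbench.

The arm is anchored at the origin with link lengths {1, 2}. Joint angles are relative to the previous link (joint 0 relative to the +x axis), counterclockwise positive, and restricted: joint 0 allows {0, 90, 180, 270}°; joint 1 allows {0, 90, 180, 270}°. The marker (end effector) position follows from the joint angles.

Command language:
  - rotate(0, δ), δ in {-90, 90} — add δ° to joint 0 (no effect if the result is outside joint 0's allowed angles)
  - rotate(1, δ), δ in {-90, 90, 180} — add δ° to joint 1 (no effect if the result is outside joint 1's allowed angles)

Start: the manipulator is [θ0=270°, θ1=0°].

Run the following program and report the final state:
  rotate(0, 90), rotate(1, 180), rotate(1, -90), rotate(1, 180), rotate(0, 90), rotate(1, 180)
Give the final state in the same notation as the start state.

[θ0=90°, θ1=90°]

from: [θ0=270°, θ1=0°]
1. rotate(0, 90) → [θ0=0°, θ1=0°]
2. rotate(1, 180) → [θ0=0°, θ1=180°]
3. rotate(1, -90) → [θ0=0°, θ1=90°]
4. rotate(1, 180) → [θ0=0°, θ1=270°]
5. rotate(0, 90) → [θ0=90°, θ1=270°]
6. rotate(1, 180) → [θ0=90°, θ1=90°]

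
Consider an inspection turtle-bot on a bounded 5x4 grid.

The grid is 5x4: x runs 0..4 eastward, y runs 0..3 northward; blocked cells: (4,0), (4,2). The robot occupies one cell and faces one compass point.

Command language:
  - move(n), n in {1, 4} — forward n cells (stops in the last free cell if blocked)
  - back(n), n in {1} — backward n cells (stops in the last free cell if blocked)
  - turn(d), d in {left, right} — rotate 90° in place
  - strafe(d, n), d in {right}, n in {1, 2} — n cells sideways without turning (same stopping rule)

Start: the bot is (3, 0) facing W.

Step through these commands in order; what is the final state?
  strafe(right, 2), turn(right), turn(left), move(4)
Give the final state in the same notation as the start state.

(0, 2) facing W

from: (3, 0) facing W
step 1 (strafe(right, 2)): (3, 2) facing W
step 2 (turn(right)): (3, 2) facing N
step 3 (turn(left)): (3, 2) facing W
step 4 (move(4)): (0, 2) facing W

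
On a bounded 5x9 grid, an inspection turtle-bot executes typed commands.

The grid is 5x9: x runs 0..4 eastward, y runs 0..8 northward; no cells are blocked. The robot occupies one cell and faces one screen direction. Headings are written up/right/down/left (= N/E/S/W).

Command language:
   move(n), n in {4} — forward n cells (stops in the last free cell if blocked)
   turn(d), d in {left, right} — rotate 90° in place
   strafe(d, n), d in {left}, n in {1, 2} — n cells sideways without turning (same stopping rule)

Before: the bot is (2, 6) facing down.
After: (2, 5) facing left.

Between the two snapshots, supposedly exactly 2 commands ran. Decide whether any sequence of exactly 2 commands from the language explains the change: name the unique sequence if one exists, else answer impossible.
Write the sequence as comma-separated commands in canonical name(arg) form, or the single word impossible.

key: running strafe(left, 1) before turn(right) would end elsewhere — order is forced
begin: (2, 6) facing down
step 1 (turn(right)): (2, 6) facing left
step 2 (strafe(left, 1)): (2, 5) facing left
no other 2-command option fits: unique.

turn(right), strafe(left, 1)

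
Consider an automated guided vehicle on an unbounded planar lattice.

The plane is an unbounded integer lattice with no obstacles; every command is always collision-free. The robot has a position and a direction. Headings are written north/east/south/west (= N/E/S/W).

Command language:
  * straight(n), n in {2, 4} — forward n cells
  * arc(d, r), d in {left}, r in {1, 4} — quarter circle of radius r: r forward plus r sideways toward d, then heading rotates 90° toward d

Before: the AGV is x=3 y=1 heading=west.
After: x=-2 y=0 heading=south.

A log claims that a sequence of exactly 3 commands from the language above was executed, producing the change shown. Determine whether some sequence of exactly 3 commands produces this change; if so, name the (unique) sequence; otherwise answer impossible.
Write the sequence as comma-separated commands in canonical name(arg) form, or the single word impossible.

key: running arc(left, 1) before straight(2) would end elsewhere — order is forced
initial: x=3 y=1 heading=west
[1] after straight(2): x=1 y=1 heading=west
[2] after straight(2): x=-1 y=1 heading=west
[3] after arc(left, 1): x=-2 y=0 heading=south
no other 3-command option fits: unique.

straight(2), straight(2), arc(left, 1)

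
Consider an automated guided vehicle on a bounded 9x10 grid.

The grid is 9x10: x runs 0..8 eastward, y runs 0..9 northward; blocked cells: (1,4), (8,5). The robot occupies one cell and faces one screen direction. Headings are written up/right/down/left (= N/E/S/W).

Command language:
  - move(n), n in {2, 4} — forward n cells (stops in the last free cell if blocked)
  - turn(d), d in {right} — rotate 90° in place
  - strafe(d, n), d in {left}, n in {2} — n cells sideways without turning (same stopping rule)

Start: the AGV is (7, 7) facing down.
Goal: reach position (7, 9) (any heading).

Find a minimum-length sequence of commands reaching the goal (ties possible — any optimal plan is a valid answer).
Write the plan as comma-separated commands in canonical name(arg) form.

start: (7, 7) facing down
1. turn(right) → (7, 7) facing left
2. turn(right) → (7, 7) facing up
3. move(2) → (7, 9) facing up
no 2-step plan works, so 3 is optimal.

turn(right), turn(right), move(2)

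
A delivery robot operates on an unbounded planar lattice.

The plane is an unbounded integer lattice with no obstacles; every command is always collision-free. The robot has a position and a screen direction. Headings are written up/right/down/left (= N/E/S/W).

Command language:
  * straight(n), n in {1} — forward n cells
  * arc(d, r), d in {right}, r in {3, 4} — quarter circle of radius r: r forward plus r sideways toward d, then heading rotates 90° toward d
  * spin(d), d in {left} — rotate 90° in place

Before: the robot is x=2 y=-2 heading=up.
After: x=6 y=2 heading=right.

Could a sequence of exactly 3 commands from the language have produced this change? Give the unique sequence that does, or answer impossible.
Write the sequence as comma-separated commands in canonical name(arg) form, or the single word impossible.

key: position moved to (6,2) AND the heading swung to E — translation plus rotation needed
t0: x=2 y=-2 heading=up
1. straight(1) → x=2 y=-1 heading=up
2. arc(right, 3) → x=5 y=2 heading=right
3. straight(1) → x=6 y=2 heading=right
no other 3-command option fits: unique.

straight(1), arc(right, 3), straight(1)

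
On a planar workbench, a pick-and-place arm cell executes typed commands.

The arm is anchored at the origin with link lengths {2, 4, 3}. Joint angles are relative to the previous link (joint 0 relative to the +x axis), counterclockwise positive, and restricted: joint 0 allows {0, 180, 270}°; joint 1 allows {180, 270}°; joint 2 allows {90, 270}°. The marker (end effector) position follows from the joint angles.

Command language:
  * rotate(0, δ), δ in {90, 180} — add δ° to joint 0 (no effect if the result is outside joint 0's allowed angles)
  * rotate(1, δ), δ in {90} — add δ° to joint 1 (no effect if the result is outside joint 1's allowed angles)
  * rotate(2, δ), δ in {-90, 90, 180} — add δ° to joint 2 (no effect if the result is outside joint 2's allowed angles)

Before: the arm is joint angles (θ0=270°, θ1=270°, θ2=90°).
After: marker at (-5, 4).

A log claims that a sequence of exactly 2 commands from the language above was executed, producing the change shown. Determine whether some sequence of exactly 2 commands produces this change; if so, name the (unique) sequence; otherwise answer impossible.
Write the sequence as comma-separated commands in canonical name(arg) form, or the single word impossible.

key: running rotate(0, 180) before rotate(0, 90) would end elsewhere — order is forced
from: joint angles (θ0=270°, θ1=270°, θ2=90°)
1. rotate(0, 90) → joint angles (θ0=0°, θ1=270°, θ2=90°)
2. rotate(0, 180) → joint angles (θ0=180°, θ1=270°, θ2=90°)
all 36 alternatives checked — unique.

rotate(0, 90), rotate(0, 180)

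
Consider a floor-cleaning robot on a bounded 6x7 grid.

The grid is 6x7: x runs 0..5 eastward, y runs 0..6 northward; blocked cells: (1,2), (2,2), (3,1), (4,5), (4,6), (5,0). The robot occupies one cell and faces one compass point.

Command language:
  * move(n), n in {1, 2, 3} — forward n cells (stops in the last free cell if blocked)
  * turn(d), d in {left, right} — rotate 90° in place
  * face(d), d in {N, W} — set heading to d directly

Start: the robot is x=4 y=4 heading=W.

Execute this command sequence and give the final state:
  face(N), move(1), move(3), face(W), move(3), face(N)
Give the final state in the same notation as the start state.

x=1 y=4 heading=N

start: x=4 y=4 heading=W
t=1 face(N) ⇒ x=4 y=4 heading=N
t=2 move(1) ⇒ x=4 y=4 heading=N
t=3 move(3) ⇒ x=4 y=4 heading=N
t=4 face(W) ⇒ x=4 y=4 heading=W
t=5 move(3) ⇒ x=1 y=4 heading=W
t=6 face(N) ⇒ x=1 y=4 heading=N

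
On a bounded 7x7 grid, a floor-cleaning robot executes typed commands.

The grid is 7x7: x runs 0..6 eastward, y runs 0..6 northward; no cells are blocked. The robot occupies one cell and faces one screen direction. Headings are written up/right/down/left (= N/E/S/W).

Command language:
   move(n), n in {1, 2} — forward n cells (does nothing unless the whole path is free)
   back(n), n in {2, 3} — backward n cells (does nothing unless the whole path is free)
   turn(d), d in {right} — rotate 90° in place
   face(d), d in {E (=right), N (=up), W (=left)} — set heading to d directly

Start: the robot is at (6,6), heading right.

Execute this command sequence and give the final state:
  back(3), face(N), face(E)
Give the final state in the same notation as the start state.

at (3,6), heading right

initial: at (6,6), heading right
step 1 (back(3)): at (3,6), heading right
step 2 (face(N)): at (3,6), heading up
step 3 (face(E)): at (3,6), heading right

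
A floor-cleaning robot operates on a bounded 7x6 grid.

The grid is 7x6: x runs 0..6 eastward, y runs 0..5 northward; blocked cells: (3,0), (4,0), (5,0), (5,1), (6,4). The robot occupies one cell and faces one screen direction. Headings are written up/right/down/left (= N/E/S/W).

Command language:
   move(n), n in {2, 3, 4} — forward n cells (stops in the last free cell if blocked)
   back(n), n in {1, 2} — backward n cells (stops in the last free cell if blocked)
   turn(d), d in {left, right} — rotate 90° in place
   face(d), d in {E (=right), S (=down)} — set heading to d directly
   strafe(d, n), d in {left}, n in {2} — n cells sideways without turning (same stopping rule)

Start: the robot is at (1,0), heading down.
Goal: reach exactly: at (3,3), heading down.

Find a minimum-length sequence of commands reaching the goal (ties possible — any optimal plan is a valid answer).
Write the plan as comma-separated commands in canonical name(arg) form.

t0: at (1,0), heading down
step 1 (back(2)): at (1,2), heading down
step 2 (strafe(left, 2)): at (3,2), heading down
step 3 (back(1)): at (3,3), heading down
shorter routes all fall short; 3 is best.

back(2), strafe(left, 2), back(1)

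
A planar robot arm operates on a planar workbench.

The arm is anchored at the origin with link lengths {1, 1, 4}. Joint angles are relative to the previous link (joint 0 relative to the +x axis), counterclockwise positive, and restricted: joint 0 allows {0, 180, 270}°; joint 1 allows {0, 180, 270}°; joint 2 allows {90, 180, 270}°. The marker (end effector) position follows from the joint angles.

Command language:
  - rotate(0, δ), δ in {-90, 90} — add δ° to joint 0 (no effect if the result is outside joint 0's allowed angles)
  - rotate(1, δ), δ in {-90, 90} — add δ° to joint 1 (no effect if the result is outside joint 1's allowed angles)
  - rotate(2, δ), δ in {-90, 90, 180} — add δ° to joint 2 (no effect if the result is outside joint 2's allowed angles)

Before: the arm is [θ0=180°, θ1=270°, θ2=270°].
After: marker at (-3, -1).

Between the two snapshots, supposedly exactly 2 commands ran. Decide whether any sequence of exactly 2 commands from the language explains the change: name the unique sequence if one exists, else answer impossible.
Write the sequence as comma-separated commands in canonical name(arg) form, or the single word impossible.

begin: [θ0=180°, θ1=270°, θ2=270°]
t=1 rotate(0, 90) ⇒ [θ0=270°, θ1=270°, θ2=270°]
t=2 rotate(0, 90) ⇒ [θ0=0°, θ1=270°, θ2=270°]
no rival 2-sequence matches.

rotate(0, 90), rotate(0, 90)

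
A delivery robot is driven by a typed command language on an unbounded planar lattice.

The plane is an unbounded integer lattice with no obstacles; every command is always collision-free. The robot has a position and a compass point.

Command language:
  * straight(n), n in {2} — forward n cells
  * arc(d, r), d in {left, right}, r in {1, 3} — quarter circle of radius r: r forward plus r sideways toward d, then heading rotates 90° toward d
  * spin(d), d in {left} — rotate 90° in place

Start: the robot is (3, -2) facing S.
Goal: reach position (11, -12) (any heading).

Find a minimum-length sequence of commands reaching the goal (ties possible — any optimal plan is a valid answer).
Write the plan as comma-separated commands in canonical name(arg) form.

spin(left), arc(right, 3), arc(left, 3), arc(right, 3), arc(right, 1)

initial: (3, -2) facing S
1. spin(left) → (3, -2) facing E
2. arc(right, 3) → (6, -5) facing S
3. arc(left, 3) → (9, -8) facing E
4. arc(right, 3) → (12, -11) facing S
5. arc(right, 1) → (11, -12) facing W
shorter routes all fall short; 5 is best.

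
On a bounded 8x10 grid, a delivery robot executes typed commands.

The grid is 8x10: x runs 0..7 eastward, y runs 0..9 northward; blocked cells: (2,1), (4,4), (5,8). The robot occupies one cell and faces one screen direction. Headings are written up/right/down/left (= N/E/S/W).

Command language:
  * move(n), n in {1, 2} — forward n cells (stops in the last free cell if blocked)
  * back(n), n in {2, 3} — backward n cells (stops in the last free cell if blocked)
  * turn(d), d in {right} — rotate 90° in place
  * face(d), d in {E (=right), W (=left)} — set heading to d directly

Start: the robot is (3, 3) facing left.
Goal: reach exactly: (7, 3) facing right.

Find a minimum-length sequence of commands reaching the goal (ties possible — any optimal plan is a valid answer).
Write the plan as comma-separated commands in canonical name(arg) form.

face(E), move(2), move(2)

initial: (3, 3) facing left
t=1 face(E) ⇒ (3, 3) facing right
t=2 move(2) ⇒ (5, 3) facing right
t=3 move(2) ⇒ (7, 3) facing right
no 2-step plan works, so 3 is optimal.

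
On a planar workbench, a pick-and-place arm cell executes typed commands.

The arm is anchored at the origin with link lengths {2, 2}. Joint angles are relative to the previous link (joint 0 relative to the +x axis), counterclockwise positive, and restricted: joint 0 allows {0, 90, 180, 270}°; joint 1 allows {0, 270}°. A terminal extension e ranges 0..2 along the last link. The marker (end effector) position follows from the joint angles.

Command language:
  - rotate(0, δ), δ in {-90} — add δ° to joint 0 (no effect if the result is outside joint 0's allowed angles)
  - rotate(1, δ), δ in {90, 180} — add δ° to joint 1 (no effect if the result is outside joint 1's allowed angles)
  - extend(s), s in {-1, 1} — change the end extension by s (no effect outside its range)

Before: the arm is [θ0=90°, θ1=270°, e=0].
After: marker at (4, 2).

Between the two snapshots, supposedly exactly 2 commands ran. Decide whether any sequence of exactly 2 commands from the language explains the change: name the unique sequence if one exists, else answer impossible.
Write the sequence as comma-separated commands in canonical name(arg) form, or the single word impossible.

extend(1), extend(1)

start: [θ0=90°, θ1=270°, e=0]
1. extend(1) → [θ0=90°, θ1=270°, e=1]
2. extend(1) → [θ0=90°, θ1=270°, e=2]
no rival 2-sequence matches.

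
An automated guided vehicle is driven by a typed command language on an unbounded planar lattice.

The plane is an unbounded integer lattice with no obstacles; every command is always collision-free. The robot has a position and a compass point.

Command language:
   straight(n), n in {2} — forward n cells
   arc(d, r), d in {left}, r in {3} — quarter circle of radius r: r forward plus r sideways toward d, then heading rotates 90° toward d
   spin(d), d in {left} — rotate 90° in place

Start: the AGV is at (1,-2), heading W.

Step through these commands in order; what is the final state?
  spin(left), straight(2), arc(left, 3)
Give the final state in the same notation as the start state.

at (4,-7), heading E

t0: at (1,-2), heading W
[1] after spin(left): at (1,-2), heading S
[2] after straight(2): at (1,-4), heading S
[3] after arc(left, 3): at (4,-7), heading E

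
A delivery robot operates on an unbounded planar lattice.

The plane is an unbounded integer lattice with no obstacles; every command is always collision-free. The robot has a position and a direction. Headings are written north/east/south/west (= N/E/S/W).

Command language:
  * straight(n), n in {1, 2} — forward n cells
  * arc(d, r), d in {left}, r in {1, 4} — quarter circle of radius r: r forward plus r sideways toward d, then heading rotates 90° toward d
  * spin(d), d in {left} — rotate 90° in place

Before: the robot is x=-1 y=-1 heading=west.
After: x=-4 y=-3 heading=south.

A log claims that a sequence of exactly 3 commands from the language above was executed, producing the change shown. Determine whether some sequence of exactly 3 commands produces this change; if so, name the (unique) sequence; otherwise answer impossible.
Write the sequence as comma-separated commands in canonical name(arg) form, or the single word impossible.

key: order matters: swapping straight(2) and straight(1) lands elsewhere
start: x=-1 y=-1 heading=west
[1] after straight(2): x=-3 y=-1 heading=west
[2] after arc(left, 1): x=-4 y=-2 heading=south
[3] after straight(1): x=-4 y=-3 heading=south
uniquely the one of 125 3-step routes that fits.

straight(2), arc(left, 1), straight(1)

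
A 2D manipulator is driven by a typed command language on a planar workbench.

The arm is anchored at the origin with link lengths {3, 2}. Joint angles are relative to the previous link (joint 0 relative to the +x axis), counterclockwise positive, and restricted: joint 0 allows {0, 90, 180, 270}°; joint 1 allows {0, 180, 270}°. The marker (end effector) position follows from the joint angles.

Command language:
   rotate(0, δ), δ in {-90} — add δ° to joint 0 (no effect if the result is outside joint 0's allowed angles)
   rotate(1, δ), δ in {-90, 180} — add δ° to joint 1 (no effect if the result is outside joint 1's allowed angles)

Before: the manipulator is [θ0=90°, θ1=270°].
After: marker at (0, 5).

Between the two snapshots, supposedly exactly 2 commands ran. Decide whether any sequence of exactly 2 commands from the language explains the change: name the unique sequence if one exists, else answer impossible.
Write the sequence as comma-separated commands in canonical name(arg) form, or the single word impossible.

key: order matters: swapping rotate(1, -90) and rotate(1, 180) lands elsewhere
start: [θ0=90°, θ1=270°]
1. rotate(1, -90) → [θ0=90°, θ1=180°]
2. rotate(1, 180) → [θ0=90°, θ1=0°]
no rival 2-sequence matches.

rotate(1, -90), rotate(1, 180)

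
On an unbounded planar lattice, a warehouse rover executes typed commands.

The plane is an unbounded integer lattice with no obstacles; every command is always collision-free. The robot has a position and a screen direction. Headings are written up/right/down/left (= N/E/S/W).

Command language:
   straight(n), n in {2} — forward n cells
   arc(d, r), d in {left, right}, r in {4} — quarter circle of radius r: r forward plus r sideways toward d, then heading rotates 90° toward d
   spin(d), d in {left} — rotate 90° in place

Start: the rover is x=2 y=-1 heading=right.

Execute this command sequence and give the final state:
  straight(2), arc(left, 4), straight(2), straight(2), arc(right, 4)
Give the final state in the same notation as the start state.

initial: x=2 y=-1 heading=right
step 1 (straight(2)): x=4 y=-1 heading=right
step 2 (arc(left, 4)): x=8 y=3 heading=up
step 3 (straight(2)): x=8 y=5 heading=up
step 4 (straight(2)): x=8 y=7 heading=up
step 5 (arc(right, 4)): x=12 y=11 heading=right

x=12 y=11 heading=right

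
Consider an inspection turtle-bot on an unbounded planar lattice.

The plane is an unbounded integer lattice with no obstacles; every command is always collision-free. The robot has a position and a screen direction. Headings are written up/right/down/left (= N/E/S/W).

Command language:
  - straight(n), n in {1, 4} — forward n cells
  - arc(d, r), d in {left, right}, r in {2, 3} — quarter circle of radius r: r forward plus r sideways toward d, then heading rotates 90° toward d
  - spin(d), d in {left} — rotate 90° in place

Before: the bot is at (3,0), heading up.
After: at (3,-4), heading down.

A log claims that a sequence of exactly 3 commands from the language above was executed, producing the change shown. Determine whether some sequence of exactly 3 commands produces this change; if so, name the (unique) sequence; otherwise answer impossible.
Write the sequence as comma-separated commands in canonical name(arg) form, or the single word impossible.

key: order matters: swapping spin(left) and straight(4) lands elsewhere
t0: at (3,0), heading up
step 1 (spin(left)): at (3,0), heading left
step 2 (spin(left)): at (3,0), heading down
step 3 (straight(4)): at (3,-4), heading down
all 343 alternatives checked — unique.

spin(left), spin(left), straight(4)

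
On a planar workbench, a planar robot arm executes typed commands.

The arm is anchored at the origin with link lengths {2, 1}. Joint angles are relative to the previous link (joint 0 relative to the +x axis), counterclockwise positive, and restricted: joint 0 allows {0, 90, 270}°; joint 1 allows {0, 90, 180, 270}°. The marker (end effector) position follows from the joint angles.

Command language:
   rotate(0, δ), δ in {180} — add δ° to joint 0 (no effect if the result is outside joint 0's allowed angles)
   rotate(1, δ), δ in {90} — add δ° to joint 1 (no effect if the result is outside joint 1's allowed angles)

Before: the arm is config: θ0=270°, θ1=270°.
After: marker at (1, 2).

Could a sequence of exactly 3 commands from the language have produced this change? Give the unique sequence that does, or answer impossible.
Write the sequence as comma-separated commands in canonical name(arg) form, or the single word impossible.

rotate(0, 180), rotate(0, 180), rotate(0, 180)

start: config: θ0=270°, θ1=270°
t=1 rotate(0, 180) ⇒ config: θ0=90°, θ1=270°
t=2 rotate(0, 180) ⇒ config: θ0=270°, θ1=270°
t=3 rotate(0, 180) ⇒ config: θ0=90°, θ1=270°
all 8 alternatives checked — unique.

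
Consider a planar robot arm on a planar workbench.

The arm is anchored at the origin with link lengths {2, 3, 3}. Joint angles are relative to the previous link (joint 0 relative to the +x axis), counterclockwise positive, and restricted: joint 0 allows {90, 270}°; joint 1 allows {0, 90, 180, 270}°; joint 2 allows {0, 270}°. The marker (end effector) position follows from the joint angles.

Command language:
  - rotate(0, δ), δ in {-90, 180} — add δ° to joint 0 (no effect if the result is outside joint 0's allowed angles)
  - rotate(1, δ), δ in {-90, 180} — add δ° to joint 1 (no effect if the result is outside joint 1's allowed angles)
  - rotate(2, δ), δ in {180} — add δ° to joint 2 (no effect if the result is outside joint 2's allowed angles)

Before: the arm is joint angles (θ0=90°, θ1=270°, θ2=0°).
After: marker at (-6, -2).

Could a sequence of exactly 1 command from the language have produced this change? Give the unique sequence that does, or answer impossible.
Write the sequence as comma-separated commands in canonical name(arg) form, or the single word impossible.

rotate(0, 180)

initial: joint angles (θ0=90°, θ1=270°, θ2=0°)
[1] after rotate(0, 180): joint angles (θ0=270°, θ1=270°, θ2=0°)
no rival 1-sequence matches.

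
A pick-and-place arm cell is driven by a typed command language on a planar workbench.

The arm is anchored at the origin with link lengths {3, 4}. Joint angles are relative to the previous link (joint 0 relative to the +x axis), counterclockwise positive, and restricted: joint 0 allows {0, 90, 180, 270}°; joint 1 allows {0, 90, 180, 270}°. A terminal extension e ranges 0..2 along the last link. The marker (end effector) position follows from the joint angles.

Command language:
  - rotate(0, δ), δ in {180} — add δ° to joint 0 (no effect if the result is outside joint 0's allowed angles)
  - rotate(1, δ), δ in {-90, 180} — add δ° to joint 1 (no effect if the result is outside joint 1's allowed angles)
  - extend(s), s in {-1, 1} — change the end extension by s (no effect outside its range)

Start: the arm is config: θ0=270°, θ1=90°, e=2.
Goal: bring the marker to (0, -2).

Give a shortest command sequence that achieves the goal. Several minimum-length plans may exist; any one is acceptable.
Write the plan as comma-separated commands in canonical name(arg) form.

extend(-1), rotate(1, 180), rotate(0, 180), rotate(1, -90)

t0: config: θ0=270°, θ1=90°, e=2
[1] after extend(-1): config: θ0=270°, θ1=90°, e=1
[2] after rotate(1, 180): config: θ0=270°, θ1=270°, e=1
[3] after rotate(0, 180): config: θ0=90°, θ1=270°, e=1
[4] after rotate(1, -90): config: θ0=90°, θ1=180°, e=1
shorter routes all fall short; 4 is best.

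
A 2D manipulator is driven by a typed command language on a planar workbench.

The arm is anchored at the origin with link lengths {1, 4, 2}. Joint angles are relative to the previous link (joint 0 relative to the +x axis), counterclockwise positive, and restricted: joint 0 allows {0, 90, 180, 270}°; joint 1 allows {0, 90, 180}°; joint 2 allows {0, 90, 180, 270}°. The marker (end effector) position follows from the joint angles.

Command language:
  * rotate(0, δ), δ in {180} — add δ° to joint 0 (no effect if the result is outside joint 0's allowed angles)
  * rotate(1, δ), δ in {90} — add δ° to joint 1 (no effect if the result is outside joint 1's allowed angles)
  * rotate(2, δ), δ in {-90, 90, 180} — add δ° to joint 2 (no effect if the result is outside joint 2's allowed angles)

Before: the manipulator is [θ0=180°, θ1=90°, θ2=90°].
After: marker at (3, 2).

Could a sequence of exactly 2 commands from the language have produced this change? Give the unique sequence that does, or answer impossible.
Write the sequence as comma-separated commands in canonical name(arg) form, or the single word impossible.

start: [θ0=180°, θ1=90°, θ2=90°]
[1] after rotate(1, 90): [θ0=180°, θ1=180°, θ2=90°]
[2] after rotate(1, 90): [θ0=180°, θ1=180°, θ2=90°]
no rival 2-sequence matches.

rotate(1, 90), rotate(1, 90)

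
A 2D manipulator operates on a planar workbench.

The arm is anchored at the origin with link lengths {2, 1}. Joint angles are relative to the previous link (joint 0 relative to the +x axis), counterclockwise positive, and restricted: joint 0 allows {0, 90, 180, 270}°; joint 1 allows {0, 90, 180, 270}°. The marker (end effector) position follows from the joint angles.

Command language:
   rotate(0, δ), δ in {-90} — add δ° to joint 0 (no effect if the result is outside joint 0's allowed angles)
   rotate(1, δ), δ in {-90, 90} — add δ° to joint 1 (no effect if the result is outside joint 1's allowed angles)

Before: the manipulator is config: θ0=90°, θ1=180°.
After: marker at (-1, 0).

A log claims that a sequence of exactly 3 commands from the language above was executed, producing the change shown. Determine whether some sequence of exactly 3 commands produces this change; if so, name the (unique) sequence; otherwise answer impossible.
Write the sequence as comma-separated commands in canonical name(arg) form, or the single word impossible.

from: config: θ0=90°, θ1=180°
1. rotate(0, -90) → config: θ0=0°, θ1=180°
2. rotate(0, -90) → config: θ0=270°, θ1=180°
3. rotate(0, -90) → config: θ0=180°, θ1=180°
no other 3-command option fits: unique.

rotate(0, -90), rotate(0, -90), rotate(0, -90)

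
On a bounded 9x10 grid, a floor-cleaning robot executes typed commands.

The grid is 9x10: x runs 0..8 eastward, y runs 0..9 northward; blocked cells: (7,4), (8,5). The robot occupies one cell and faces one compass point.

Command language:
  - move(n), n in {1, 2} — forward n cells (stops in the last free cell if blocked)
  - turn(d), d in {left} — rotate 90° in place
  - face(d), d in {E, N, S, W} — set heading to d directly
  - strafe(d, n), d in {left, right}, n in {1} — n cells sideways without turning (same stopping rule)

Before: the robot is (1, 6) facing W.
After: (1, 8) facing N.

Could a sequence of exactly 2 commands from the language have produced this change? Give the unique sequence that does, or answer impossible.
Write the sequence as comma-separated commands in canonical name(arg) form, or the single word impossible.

face(N), move(2)

key: position moved to (1,8) AND the heading swung to N — translation plus rotation needed
from: (1, 6) facing W
1. face(N) → (1, 6) facing N
2. move(2) → (1, 8) facing N
all 81 alternatives checked — unique.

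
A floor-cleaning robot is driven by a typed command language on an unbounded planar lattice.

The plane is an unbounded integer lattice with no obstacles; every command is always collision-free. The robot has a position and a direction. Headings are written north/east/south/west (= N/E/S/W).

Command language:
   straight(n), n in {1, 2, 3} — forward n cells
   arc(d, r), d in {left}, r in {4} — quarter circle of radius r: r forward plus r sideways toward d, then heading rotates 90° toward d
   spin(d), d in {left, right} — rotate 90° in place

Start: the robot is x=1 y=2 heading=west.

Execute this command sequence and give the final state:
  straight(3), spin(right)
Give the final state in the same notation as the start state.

x=-2 y=2 heading=north

start: x=1 y=2 heading=west
[1] after straight(3): x=-2 y=2 heading=west
[2] after spin(right): x=-2 y=2 heading=north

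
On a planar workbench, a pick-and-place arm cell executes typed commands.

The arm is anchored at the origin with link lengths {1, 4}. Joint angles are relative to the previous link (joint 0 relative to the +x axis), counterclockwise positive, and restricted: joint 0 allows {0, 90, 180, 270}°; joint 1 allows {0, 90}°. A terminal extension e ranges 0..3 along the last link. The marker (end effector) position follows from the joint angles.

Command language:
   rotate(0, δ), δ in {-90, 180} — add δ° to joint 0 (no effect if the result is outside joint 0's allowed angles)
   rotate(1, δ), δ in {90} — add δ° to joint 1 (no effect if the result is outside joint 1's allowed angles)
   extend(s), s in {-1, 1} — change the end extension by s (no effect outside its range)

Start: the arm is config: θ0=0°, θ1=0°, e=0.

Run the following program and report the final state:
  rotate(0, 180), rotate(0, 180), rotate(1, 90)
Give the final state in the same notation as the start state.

t0: config: θ0=0°, θ1=0°, e=0
step 1 (rotate(0, 180)): config: θ0=180°, θ1=0°, e=0
step 2 (rotate(0, 180)): config: θ0=0°, θ1=0°, e=0
step 3 (rotate(1, 90)): config: θ0=0°, θ1=90°, e=0

config: θ0=0°, θ1=90°, e=0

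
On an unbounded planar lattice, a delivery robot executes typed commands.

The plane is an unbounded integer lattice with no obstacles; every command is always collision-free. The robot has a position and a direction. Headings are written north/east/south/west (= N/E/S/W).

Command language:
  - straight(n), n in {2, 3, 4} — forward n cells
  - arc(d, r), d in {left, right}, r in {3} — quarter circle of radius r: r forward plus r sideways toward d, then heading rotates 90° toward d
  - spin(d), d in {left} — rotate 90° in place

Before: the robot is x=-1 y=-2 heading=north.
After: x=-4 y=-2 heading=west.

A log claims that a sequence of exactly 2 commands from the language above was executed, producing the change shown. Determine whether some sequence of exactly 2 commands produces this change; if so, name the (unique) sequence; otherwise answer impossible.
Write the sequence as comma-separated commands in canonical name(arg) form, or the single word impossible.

key: running straight(3) before spin(left) would end elsewhere — order is forced
begin: x=-1 y=-2 heading=north
t=1 spin(left) ⇒ x=-1 y=-2 heading=west
t=2 straight(3) ⇒ x=-4 y=-2 heading=west
no rival 2-sequence matches.

spin(left), straight(3)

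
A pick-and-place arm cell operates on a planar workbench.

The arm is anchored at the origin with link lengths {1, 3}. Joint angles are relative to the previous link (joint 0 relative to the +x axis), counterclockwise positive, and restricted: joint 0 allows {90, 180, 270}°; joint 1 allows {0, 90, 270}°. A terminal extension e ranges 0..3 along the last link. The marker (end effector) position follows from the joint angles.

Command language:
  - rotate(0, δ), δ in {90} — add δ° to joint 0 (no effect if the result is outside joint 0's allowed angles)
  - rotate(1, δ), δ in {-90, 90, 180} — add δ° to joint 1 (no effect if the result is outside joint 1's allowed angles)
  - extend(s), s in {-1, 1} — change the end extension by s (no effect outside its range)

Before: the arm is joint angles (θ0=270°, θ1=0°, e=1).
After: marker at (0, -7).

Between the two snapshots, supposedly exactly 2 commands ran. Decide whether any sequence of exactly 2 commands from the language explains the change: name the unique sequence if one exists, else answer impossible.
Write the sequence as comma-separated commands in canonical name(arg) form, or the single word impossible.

extend(1), extend(1)

t0: joint angles (θ0=270°, θ1=0°, e=1)
t=1 extend(1) ⇒ joint angles (θ0=270°, θ1=0°, e=2)
t=2 extend(1) ⇒ joint angles (θ0=270°, θ1=0°, e=3)
no other 2-command option fits: unique.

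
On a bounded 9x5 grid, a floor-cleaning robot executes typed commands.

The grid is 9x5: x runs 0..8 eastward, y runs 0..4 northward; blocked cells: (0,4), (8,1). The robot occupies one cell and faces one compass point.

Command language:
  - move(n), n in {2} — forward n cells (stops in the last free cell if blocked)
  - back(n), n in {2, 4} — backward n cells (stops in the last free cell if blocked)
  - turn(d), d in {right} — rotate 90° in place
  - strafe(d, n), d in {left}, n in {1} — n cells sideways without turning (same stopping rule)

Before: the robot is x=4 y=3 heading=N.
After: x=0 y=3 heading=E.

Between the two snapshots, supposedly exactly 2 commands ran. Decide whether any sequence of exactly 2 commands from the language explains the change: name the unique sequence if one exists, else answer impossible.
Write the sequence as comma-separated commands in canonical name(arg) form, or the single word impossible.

key: position moved to (0,3) AND the heading swung to E — translation plus rotation needed
begin: x=4 y=3 heading=N
[1] after turn(right): x=4 y=3 heading=E
[2] after back(4): x=0 y=3 heading=E
uniquely the one of 25 2-step routes that fits.

turn(right), back(4)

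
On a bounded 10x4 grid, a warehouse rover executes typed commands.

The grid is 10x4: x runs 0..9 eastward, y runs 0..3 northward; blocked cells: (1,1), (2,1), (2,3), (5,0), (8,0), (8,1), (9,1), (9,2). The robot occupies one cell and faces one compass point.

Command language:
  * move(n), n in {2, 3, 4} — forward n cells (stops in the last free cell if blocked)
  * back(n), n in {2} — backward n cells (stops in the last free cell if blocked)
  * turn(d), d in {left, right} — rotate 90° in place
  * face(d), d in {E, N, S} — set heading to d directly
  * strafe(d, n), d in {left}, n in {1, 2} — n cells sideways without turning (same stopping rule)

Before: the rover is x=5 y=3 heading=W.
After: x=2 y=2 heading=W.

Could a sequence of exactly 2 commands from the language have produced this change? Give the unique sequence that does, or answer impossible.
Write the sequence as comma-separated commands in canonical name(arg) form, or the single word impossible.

key: still facing W at the end — nothing in the sequence rotates
begin: x=5 y=3 heading=W
t=1 strafe(left, 1) ⇒ x=5 y=2 heading=W
t=2 move(3) ⇒ x=2 y=2 heading=W
uniquely the one of 121 2-step routes that fits.

strafe(left, 1), move(3)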